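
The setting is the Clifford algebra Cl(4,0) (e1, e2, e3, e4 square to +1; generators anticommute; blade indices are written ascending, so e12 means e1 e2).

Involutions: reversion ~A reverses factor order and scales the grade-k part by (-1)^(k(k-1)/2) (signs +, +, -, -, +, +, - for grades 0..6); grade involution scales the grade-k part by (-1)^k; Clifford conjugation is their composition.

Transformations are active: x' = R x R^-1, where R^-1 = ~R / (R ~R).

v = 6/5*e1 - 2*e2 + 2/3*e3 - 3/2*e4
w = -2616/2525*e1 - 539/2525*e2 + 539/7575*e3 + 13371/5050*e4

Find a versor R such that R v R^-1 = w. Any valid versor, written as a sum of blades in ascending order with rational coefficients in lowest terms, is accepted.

Equal squares first: v^2 = w^2 = 7321/900. Then v + w = 414/2525*e1 - 5589/2525*e2 + 1863/2525*e3 + 2898/2525*e4 is a versor taking v to w, provided it is invertible.
Answer: 414/2525*e1 - 5589/2525*e2 + 1863/2525*e3 + 2898/2525*e4


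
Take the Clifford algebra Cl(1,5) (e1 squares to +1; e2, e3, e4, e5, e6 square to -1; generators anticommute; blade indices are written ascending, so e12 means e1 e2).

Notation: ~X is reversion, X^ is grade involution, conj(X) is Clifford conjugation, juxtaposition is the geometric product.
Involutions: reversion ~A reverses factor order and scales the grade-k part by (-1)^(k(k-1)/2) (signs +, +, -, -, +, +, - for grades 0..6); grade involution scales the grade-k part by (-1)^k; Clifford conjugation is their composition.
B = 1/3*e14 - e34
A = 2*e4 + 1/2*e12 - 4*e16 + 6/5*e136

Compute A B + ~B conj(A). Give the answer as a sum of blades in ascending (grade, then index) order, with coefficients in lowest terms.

first term: 2/3*e1 - 2*e3 - 1/6*e24 - 4/3*e46 + 6/5*e146 - 2/5*e346 - 1/2*e1234 + 4*e1346
second term: -2/3*e1 + 2*e3 + 1/6*e24 + 4/3*e46 + 6/5*e146 - 2/5*e346 - 1/2*e1234 + 4*e1346
Answer: 12/5*e146 - 4/5*e346 - e1234 + 8*e1346


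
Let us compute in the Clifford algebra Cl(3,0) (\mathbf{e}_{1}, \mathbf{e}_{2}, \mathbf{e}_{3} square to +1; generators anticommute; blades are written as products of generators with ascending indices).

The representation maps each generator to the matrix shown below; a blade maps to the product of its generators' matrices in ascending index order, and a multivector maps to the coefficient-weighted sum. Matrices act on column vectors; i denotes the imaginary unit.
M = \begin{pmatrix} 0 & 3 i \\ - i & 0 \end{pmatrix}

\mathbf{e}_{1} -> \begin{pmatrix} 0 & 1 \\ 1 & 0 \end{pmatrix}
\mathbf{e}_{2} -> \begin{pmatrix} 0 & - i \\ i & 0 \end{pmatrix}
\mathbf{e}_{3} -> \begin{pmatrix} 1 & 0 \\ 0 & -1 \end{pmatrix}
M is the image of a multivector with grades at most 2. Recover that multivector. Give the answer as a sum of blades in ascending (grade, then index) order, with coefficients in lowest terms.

Method: 1, rho(e_{1}), rho(e_{2}), rho(e_{3}) form a trace-orthogonal basis of the 2x2 complex matrices (tr(X Y) = 2 if X = Y, else 0), so M = m0*1 + m1*rho(e_{1}) + m2*rho(e_{2}) + m3*rho(e_{3}) with m0 = tr(M)/2 = 0, m1 = tr(M rho(e_{1}))/2 = i, m2 = tr(M rho(e_{2}))/2 = -2, m3 = tr(M rho(e_{3}))/2 = 0.
Multiplying table entries, the bivector images are rho(e_{1} e_{2}) = i*rho(e_{3}), rho(e_{1} e_{3}) = -i*rho(e_{2}), rho(e_{2} e_{3}) = i*rho(e_{1}); with real blade coefficients the real parts of m0..m3 are the coefficients of 1, e_{1}, e_{2}, e_{3} and the imaginary parts give the bivectors (e_{2} e_{3}: Im m1, e_{1} e_{3}: -Im m2, e_{1} e_{2}: Im m3).
Answer: -2 e_{2} + e_{2} e_{3}


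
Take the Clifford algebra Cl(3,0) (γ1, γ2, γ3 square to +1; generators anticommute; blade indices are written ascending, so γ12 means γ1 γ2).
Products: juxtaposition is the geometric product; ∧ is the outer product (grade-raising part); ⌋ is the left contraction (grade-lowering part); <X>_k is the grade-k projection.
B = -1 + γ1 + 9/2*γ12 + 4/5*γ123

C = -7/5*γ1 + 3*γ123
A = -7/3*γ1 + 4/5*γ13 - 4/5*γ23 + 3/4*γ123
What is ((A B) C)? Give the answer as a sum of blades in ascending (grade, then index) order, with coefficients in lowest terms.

step 1: -44/15 + 223/75*γ1 - 493/50*γ2 - 167/40*γ3 + 14/5*γ13 + 197/60*γ23 - 31/20*γ123
step 2: 731/1500 - 1723/300*γ1 + 42/5*γ2 + 98/25*γ3 - 26329/1000*γ12 + 4747/200*γ13 + 1109/100*γ23 - 4019/300*γ123
Answer: 731/1500 - 1723/300*γ1 + 42/5*γ2 + 98/25*γ3 - 26329/1000*γ12 + 4747/200*γ13 + 1109/100*γ23 - 4019/300*γ123


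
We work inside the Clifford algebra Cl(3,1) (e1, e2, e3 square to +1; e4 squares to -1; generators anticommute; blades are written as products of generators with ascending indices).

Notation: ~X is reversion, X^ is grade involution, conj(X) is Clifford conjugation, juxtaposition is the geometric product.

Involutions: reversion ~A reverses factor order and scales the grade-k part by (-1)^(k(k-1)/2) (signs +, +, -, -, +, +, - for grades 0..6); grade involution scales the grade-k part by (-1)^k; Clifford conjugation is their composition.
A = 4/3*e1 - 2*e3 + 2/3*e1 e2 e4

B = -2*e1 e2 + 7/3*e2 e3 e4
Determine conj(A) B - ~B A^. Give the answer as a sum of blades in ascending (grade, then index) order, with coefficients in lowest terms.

first term: 8/3*e2 + 4/3*e4 - 14/9*e1 e3 - 14/3*e2 e4 - 4*e1 e2 e3 - 28/9*e1 e2 e3 e4
second term: 8/3*e2 + 4/3*e4 + 14/9*e1 e3 + 14/3*e2 e4 + 4*e1 e2 e3 - 28/9*e1 e2 e3 e4
Answer: -28/9*e1 e3 - 28/3*e2 e4 - 8*e1 e2 e3


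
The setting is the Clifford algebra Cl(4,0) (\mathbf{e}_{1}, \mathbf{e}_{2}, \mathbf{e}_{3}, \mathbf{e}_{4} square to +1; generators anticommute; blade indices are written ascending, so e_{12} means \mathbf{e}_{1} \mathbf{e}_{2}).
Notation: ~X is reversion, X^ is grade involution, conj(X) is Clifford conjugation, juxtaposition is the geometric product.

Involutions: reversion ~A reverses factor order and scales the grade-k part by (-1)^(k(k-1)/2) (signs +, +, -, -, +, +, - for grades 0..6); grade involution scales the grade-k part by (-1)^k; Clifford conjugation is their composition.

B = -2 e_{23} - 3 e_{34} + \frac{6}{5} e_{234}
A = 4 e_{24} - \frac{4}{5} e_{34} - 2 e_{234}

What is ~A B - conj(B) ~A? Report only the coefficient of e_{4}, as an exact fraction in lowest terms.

first term: \frac{126}{25} e_{2} - \frac{24}{5} e_{3} + 4 e_{4} - 12 e_{23} + \frac{8}{5} e_{24} + 8 e_{34}
second term: -\frac{24}{5} - \frac{174}{25} e_{2} - \frac{24}{5} e_{3} - 4 e_{4} - 12 e_{23} + \frac{8}{5} e_{24} + 8 e_{34}
Answer: 8


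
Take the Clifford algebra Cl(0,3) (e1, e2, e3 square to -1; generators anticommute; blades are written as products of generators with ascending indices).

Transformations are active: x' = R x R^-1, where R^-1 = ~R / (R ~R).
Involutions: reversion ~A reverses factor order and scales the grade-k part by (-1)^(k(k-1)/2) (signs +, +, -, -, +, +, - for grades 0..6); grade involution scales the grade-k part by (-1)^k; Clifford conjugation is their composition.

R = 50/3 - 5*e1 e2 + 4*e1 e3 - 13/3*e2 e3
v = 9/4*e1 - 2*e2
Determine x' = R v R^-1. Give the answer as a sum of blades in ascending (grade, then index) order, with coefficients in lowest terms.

~R = 50/3 + 5*e1 e2 - 4*e1 e3 + 13/3*e2 e3, and R ~R = 3038/9, so R^-1 = ~R / (3038/9).
R v = 55/2*e1 - 535/12*e2 + 53/3*e3 - 7/4*e1 e2 e3
Answer: 1551/3038*e1 - 7173/3038*e2 + 10915/6076*e3


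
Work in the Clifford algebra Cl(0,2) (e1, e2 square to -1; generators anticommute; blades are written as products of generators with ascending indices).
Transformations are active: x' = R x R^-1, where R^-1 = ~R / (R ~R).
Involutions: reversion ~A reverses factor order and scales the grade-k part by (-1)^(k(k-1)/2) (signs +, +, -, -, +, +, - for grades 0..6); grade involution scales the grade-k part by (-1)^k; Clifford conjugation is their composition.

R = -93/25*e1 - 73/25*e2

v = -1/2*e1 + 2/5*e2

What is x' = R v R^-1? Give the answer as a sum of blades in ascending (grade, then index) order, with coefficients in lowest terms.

~R = -93/25*e1 - 73/25*e2, and R ~R = -13978/625, so R^-1 = ~R / (-13978/625).
R v = -173/250 - 737/250*e1 e2
Answer: 9428/34945*e1 - 8117/13978*e2


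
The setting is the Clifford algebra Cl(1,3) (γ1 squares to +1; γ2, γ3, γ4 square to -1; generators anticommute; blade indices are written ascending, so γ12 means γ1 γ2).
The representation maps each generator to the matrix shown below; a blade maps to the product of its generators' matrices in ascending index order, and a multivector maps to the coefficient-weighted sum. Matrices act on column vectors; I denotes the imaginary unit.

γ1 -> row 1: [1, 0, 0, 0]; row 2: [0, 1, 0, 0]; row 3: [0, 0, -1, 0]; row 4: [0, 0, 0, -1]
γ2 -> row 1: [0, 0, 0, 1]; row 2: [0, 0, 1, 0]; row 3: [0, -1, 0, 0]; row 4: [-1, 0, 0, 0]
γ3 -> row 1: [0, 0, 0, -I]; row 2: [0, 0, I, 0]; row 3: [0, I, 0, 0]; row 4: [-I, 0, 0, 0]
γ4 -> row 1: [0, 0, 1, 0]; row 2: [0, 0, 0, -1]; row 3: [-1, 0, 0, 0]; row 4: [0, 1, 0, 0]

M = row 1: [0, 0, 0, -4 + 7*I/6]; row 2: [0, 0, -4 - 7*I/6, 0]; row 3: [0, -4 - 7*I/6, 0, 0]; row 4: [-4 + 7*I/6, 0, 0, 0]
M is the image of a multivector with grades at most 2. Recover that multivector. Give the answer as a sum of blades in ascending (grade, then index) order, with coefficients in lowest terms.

Method: the blade images are trace-orthogonal — tr(rho(e_A) rho(e_B)^-1) = 4 if A = B and 0 otherwise — and rho(e_A)^-1 = (e_A)^2 * rho(e_A) with (e_A)^2 = +1 or -1, so the coefficient of e_A in the preimage is (e_A)^2 * tr(M rho(e_A))/4.
Nonzero projections over blades of grade <= 2: γ3: (γ3)^2 = -1, tr(M rho(γ3)) = 14/3, coefficient -7/6; γ12: (γ12)^2 = +1, tr(M rho(γ12)) = -16, coefficient -4. Every other blade of grade <= 2 projects to 0.
Answer: -7/6*γ3 - 4*γ12


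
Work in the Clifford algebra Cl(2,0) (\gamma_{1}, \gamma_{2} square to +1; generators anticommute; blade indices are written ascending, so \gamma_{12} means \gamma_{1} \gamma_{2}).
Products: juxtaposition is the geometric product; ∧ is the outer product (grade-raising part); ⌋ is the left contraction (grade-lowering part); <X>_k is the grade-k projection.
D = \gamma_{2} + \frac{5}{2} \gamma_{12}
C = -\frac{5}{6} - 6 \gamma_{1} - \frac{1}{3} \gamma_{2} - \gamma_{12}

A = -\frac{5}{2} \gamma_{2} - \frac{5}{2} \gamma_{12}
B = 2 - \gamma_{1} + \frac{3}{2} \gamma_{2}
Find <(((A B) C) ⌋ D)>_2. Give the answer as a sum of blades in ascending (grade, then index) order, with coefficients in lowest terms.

step 1: -\frac{15}{4} - \frac{15}{4} \gamma_{1} - \frac{15}{2} \gamma_{2} - \frac{15}{2} \gamma_{12}
step 2: \frac{165}{8} + \frac{165}{8} \gamma_{1} - \frac{135}{4} \gamma_{2} - \frac{135}{4} \gamma_{12}
step 3: \frac{405}{8} + \frac{675}{8} \gamma_{1} + \frac{1155}{16} \gamma_{2} + \frac{825}{16} \gamma_{12}
step 4: \frac{825}{16} \gamma_{12}
Answer: \frac{825}{16} \gamma_{12}


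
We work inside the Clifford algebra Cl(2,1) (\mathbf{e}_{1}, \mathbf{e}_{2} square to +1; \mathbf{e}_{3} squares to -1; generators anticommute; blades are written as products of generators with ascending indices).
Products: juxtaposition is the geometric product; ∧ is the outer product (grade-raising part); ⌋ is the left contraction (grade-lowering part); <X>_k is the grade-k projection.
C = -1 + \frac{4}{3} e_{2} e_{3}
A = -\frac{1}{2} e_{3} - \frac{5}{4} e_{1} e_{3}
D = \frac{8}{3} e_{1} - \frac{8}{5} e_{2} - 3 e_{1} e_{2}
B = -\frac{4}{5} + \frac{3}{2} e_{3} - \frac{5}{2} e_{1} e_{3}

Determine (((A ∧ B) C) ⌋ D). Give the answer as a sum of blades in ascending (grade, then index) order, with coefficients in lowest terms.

step 1: \frac{2}{5} e_{3} + e_{1} e_{3}
step 2: \frac{8}{15} e_{2} - \frac{2}{5} e_{3} + \frac{4}{3} e_{1} e_{2} - e_{1} e_{3}
step 3: \frac{236}{75} + \frac{8}{5} e_{1}
Answer: \frac{236}{75} + \frac{8}{5} e_{1}


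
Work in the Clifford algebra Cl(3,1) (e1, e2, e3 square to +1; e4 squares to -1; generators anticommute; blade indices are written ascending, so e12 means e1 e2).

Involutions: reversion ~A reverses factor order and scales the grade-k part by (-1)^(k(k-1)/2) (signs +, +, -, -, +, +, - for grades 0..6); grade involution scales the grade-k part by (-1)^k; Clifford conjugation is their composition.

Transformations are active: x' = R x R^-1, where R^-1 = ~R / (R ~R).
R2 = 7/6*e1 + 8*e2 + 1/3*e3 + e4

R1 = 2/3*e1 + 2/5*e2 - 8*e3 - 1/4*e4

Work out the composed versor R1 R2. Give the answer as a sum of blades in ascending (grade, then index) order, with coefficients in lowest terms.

Distribute over the terms of R1 (each basis-blade product reordered to ascending indices, repeated generators contracted through their squares):
(2/3*e1) R2 = 7/9 + 16/3*e12 + 2/9*e13 + 2/3*e14
(2/5*e2) R2 = 16/5 - 7/15*e12 + 2/15*e23 + 2/5*e24
(-8*e3) R2 = -8/3 + 28/3*e13 + 64*e23 - 8*e34
(-1/4*e4) R2 = 1/4 + 7/24*e14 + 2*e24 + 1/12*e34
Summing the partial products and collecting blades:
Answer: 281/180 + 73/15*e12 + 86/9*e13 + 23/24*e14 + 962/15*e23 + 12/5*e24 - 95/12*e34


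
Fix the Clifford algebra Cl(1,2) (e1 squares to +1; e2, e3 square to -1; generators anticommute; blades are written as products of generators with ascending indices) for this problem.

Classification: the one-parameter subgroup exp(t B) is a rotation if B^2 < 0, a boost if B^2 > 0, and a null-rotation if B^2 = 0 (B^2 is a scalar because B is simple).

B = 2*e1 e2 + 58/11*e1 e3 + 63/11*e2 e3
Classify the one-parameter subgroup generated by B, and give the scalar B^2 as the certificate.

B^2 term by term: the squares give (2)^2*(e1 e2)^2 + (58/11)^2*(e1 e3)^2 + (63/11)^2*(e2 e3)^2 = 4*(+1) + 3364/121*(+1) + 3969/121*(-1) = -1 (each basis 2-blade squares to minus the product of its generators' squares); cross terms between blades sharing an index anticommute and cancel. So B^2 = -1.
Answer: rotation, certificate B^2 = -1. The scalar -1 is the complete invariant here: its sign names the subgroup type.


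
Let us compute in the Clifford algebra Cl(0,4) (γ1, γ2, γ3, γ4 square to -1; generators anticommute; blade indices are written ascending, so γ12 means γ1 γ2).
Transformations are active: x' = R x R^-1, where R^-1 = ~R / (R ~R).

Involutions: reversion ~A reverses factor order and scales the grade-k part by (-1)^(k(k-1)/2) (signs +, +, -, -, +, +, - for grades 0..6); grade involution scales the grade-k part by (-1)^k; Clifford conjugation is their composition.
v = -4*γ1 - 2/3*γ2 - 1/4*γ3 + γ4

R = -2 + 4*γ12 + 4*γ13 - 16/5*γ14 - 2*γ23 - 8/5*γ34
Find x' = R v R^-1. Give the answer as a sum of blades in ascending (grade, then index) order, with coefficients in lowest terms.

~R = -2 - 4*γ12 - 4*γ13 + 16/5*γ14 + 2*γ23 + 8/5*γ34, and R ~R = 264/5, so R^-1 = ~R / (264/5).
R v = 223/15*γ1 - 91/6*γ2 - 377/30*γ3 + 56/5*γ4 + 29/3*γ123 + 28/15*γ124 + 48/5*γ134 - 14/15*γ234
Answer: 772/495*γ1 + 251/396*γ2 + 632/165*γ3 - 4/99*γ4


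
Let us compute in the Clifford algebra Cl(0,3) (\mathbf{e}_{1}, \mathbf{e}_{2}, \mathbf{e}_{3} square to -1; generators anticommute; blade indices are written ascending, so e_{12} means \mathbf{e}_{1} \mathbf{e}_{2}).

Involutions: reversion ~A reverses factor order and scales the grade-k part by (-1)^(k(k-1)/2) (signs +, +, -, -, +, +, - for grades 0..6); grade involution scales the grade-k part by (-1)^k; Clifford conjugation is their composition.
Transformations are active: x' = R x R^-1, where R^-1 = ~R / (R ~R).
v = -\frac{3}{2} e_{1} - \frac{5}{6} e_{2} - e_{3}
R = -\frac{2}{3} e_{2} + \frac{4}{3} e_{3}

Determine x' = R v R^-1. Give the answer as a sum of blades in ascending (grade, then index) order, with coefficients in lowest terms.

~R = -\frac{2}{3} e_{2} + \frac{4}{3} e_{3}, and R ~R = -\frac{20}{9}, so R^-1 = ~R / (-\frac{20}{9}).
R v = \frac{7}{9} - e_{12} + 2 e_{13} + \frac{16}{9} e_{23}
Answer: \frac{3}{2} e_{1} + \frac{13}{10} e_{2} + \frac{1}{15} e_{3}


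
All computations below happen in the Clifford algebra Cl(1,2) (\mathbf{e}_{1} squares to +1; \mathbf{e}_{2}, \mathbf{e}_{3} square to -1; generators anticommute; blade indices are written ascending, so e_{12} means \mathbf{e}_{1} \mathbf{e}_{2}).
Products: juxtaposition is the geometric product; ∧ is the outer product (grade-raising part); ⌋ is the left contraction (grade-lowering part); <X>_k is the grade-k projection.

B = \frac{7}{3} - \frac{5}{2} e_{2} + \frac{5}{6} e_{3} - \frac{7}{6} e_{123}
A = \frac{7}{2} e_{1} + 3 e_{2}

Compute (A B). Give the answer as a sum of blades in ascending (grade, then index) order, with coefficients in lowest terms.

step 1: \frac{15}{2} + \frac{49}{6} e_{1} + 7 e_{2} - \frac{35}{4} e_{12} - \frac{7}{12} e_{13} - \frac{19}{12} e_{23}
Answer: \frac{15}{2} + \frac{49}{6} e_{1} + 7 e_{2} - \frac{35}{4} e_{12} - \frac{7}{12} e_{13} - \frac{19}{12} e_{23}


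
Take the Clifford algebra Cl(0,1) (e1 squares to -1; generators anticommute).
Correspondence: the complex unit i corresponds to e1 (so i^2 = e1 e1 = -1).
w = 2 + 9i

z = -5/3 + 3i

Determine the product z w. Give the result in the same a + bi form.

In blades: z = -5/3 + 3*e1, w = 2 + 9*e1.
Distribute z over w term by term (generator squares from the signature, products reordered to ascending indices): (-5/3)*w = -10/3 - 15*e1; (3*e1)*w = -27 + 6*e1.
Sum: -91/3 - 9*e1; translating back through the correspondence:
Answer: -91/3 - 9i


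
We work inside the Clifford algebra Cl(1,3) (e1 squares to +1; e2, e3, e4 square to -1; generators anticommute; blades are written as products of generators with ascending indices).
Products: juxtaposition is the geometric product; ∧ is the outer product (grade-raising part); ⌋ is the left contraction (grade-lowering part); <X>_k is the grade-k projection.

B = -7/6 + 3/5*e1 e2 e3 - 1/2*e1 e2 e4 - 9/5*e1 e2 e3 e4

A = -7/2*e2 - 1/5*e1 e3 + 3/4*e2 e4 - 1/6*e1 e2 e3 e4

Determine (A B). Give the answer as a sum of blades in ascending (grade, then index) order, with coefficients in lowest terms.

step 1: -3/10 + 3/8*e1 + 1261/300*e2 - 1/12*e3 - 1/10*e4 - 193/60*e1 e3 + 7/4*e1 e4 - 247/200*e2 e4 + 117/20*e1 e3 e4 + 1/10*e2 e3 e4 + 7/36*e1 e2 e3 e4
Answer: -3/10 + 3/8*e1 + 1261/300*e2 - 1/12*e3 - 1/10*e4 - 193/60*e1 e3 + 7/4*e1 e4 - 247/200*e2 e4 + 117/20*e1 e3 e4 + 1/10*e2 e3 e4 + 7/36*e1 e2 e3 e4


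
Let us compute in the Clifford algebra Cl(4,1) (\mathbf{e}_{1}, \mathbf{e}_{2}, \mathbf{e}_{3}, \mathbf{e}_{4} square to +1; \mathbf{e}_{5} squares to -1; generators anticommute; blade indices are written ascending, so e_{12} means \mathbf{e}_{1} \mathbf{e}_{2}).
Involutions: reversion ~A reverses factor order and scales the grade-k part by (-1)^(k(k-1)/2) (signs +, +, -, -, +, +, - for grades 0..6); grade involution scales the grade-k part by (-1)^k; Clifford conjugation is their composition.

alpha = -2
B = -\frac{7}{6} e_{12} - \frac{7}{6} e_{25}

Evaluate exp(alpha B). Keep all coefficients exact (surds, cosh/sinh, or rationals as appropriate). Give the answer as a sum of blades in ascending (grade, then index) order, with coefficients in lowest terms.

B^2 term by term: the squares give (-\frac{7}{6})^2*(e_{12})^2 + (-\frac{7}{6})^2*(e_{25})^2 = \frac{49}{36}*(-1) + \frac{49}{36}*(+1) = 0 (each basis 2-blade squares to minus the product of its generators' squares); cross terms between blades sharing an index anticommute and cancel. So B^2 = 0.
B^2 = 0, so the series truncates immediately: exp(alpha B) = 1 + alpha B (parabolic case).
Answer: 1 + \frac{7}{3} e_{12} + \frac{7}{3} e_{25}


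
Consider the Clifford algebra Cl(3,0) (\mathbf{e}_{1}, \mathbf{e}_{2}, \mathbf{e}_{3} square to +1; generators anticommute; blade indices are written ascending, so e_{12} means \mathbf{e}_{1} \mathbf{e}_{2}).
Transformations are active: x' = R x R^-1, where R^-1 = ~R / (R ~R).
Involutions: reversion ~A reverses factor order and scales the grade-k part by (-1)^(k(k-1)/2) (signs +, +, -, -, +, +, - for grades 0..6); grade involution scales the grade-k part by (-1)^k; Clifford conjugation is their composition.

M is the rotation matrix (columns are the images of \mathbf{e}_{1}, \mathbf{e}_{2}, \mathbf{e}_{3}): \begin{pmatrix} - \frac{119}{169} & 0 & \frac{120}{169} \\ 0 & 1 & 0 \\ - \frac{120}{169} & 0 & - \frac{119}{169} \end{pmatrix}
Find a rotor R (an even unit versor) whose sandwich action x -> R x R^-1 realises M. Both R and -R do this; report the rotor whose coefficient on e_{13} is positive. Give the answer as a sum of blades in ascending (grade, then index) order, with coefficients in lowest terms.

Method: write R = a + b12*e_{12} + b13*e_{13} + b23*e_{23} with a^2 + b12^2 + b13^2 + b23^2 = 1 (so R^-1 = ~R). Expanding the columns R e_j ~R gives tr M = 4a^2 - 1 and, from the antisymmetric part, M21 - M12 = -4a*b12, M13 - M31 = 4a*b13, M32 - M23 = -4a*b23.
Here tr M = -\frac{69}{169}, so a^2 = (1 + tr M)/4 = \frac{25}{169} and a = ±\frac{5}{13}. Taking a = \frac{5}{13}: M21 - M12 = 0, M13 - M31 = \frac{240}{169}, M32 - M23 = 0, giving b12 = 0, b13 = \frac{12}{13}, b23 = 0, i.e. R = \frac{5}{13} + \frac{12}{13} e_{13}.
Its e_{13} coefficient is already positive.
Answer: \frac{5}{13} + \frac{12}{13} e_{13}. Note: both R and -R realise this M (trace -\frac{69}{169}); the covering map identifies them, and the e_{13}-coefficient sign is the tie-breaker.


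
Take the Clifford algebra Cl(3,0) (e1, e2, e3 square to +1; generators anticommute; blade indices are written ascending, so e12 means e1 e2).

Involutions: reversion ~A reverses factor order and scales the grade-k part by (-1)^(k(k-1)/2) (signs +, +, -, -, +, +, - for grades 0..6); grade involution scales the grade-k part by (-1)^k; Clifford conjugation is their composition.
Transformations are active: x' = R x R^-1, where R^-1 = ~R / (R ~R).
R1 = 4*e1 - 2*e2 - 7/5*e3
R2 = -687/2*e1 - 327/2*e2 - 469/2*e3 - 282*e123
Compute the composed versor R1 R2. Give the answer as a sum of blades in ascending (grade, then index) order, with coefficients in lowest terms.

Distribute over the terms of R1 (each basis-blade product reordered to ascending indices, repeated generators contracted through their squares):
(4*e1) R2 = -1374 - 654*e12 - 938*e13 - 1128*e23
(-2*e2) R2 = 327 - 687*e12 - 564*e13 + 469*e23
(-7/5*e3) R2 = 3283/10 + 1974/5*e12 - 4809/10*e13 - 2289/10*e23
Summing the partial products and collecting blades:
Answer: -7187/10 - 4731/5*e12 - 19829/10*e13 - 8879/10*e23


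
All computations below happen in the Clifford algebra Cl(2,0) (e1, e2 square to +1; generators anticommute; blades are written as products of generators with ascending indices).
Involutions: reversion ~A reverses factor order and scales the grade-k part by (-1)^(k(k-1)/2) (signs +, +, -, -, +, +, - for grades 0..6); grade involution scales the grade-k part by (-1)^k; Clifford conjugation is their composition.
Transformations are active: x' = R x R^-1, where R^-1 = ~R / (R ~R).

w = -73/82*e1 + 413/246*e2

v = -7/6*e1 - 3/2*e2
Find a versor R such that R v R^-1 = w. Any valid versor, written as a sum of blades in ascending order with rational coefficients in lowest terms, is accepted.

Equal squares first: v^2 = w^2 = 65/18. Then v + w = -253/123*e1 + 22/123*e2 is a versor taking v to w, provided it is invertible.
Answer: -253/123*e1 + 22/123*e2


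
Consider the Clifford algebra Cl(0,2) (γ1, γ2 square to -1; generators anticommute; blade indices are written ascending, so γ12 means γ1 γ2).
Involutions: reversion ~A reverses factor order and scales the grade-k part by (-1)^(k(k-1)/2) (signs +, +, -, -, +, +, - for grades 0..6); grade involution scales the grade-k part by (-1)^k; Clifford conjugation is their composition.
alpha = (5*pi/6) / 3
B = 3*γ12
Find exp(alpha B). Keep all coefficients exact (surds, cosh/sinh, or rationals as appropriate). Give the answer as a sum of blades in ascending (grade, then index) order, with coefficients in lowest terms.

B^2 = (3)^2*(γ12)^2 = 9*(-1) = -9 (a basis 2-blade squares to minus the product of its generators' squares).
B^2 = -9 — B^2 < 0, so the exponential closes trigonometrically: l = 3, alpha*l = 5*pi/6, so exp(alpha B) = cos(5*pi/6) + (sin(5*pi/6)/3)*B = -sqrt(3)/2 + (1/6)*B.
Answer: -sqrt(3)/2 + 1/2*γ12


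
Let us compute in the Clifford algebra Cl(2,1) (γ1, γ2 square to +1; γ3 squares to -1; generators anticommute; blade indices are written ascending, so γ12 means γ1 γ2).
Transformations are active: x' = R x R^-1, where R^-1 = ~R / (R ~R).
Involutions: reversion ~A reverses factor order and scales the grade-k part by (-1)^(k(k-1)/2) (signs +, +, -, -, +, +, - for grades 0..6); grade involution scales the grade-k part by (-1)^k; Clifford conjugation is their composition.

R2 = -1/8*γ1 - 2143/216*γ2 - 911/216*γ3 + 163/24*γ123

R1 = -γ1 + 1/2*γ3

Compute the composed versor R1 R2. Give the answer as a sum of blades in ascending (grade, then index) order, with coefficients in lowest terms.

Distribute over the terms of R1 (each basis-blade product reordered to ascending indices, repeated generators contracted through their squares):
(-γ1) R2 = 1/8 + 2143/216*γ12 + 911/216*γ13 - 163/24*γ23
(1/2*γ3) R2 = 911/432 - 163/48*γ12 + 1/16*γ13 + 2143/432*γ23
Summing the partial products and collecting blades:
Answer: 965/432 + 2819/432*γ12 + 1849/432*γ13 - 791/432*γ23


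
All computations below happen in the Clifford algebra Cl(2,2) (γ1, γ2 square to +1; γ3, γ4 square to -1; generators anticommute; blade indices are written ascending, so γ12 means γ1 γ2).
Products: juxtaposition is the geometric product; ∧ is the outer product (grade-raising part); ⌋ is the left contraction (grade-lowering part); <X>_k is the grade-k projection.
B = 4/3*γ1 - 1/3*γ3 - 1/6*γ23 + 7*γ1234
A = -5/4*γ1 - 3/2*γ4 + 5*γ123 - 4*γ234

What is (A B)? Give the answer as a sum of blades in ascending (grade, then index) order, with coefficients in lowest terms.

step 1: -5/3 - 173/6*γ1 + 107/3*γ4 + 5/3*γ12 + 5/12*γ13 + 2*γ14 + 20/3*γ23 + 4/3*γ24 - 1/2*γ34 - 247/24*γ123 - 17/2*γ234 + 16/3*γ1234
Answer: -5/3 - 173/6*γ1 + 107/3*γ4 + 5/3*γ12 + 5/12*γ13 + 2*γ14 + 20/3*γ23 + 4/3*γ24 - 1/2*γ34 - 247/24*γ123 - 17/2*γ234 + 16/3*γ1234


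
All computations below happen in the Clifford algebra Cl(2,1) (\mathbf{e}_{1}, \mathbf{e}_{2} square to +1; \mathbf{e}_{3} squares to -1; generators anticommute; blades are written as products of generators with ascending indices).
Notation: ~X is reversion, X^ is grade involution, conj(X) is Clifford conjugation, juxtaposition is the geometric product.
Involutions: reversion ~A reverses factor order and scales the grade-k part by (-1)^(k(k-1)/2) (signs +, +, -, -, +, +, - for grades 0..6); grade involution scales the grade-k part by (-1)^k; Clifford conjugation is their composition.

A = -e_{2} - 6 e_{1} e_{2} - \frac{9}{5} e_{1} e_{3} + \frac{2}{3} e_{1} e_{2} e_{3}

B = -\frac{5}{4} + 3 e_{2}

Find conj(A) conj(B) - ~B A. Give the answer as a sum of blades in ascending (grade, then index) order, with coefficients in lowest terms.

first term: -3 - 18 e_{1} - \frac{5}{4} e_{2} - \frac{15}{2} e_{1} e_{2} - \frac{1}{4} e_{1} e_{3} + \frac{137}{30} e_{1} e_{2} e_{3}
second term: -3 + 18 e_{1} + \frac{5}{4} e_{2} + \frac{15}{2} e_{1} e_{2} + \frac{1}{4} e_{1} e_{3} + \frac{137}{30} e_{1} e_{2} e_{3}
Answer: -36 e_{1} - \frac{5}{2} e_{2} - 15 e_{1} e_{2} - \frac{1}{2} e_{1} e_{3}


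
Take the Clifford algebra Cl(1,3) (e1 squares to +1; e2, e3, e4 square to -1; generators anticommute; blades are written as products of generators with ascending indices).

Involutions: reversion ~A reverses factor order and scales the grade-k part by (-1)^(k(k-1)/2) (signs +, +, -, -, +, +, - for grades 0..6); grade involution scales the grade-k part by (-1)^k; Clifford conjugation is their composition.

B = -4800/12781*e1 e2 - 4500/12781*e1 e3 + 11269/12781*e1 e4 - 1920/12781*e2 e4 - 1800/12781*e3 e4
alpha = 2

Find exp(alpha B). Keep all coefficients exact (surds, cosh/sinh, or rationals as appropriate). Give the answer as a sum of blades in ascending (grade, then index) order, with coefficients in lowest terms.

B^2 term by term: the squares give (-4800/12781)^2*(e1 e2)^2 + (-4500/12781)^2*(e1 e3)^2 + (11269/12781)^2*(e1 e4)^2 + (-1920/12781)^2*(e2 e4)^2 + (-1800/12781)^2*(e3 e4)^2 = 23040000/163353961*(+1) + 20250000/163353961*(+1) + 126990361/163353961*(+1) + 3686400/163353961*(-1) + 3240000/163353961*(-1) = 1 (each basis 2-blade squares to minus the product of its generators' squares); cross terms between blades sharing an index anticommute and cancel; the commuting (index-disjoint) pairs give grade-4 terms 2*c*c'*(blade product), which cancel blade by blade — e1 e2 e3 e4: 17280000/163353961 - 17280000/163353961 = 0 — confirming B is simple. So B^2 = 1.
B^2 = 1 — the positive square puts this in the hyperbolic regime; l = 1, alpha*l = 2, so exp(alpha B) = cosh(2) + (sinh(2)/1)*B = cosh(2) + (sinh(2))*B.
Answer: cosh(2) - 4800*sinh(2)/12781*e1 e2 - 4500*sinh(2)/12781*e1 e3 + 11269*sinh(2)/12781*e1 e4 - 1920*sinh(2)/12781*e2 e4 - 1800*sinh(2)/12781*e3 e4


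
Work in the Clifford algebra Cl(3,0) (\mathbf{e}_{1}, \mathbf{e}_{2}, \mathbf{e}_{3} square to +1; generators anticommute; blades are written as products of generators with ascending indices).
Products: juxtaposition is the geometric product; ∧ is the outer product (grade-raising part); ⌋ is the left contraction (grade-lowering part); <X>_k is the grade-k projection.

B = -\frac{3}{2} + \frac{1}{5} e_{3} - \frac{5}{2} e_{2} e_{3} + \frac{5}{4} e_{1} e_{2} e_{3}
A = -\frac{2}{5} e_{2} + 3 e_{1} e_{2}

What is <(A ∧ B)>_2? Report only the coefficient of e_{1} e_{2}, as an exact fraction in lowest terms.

step 1: \frac{3}{5} e_{2} - \frac{9}{2} e_{1} e_{2} - \frac{2}{25} e_{2} e_{3} + \frac{3}{5} e_{1} e_{2} e_{3}
step 2: -\frac{9}{2} e_{1} e_{2} - \frac{2}{25} e_{2} e_{3}
Answer: -\frac{9}{2}


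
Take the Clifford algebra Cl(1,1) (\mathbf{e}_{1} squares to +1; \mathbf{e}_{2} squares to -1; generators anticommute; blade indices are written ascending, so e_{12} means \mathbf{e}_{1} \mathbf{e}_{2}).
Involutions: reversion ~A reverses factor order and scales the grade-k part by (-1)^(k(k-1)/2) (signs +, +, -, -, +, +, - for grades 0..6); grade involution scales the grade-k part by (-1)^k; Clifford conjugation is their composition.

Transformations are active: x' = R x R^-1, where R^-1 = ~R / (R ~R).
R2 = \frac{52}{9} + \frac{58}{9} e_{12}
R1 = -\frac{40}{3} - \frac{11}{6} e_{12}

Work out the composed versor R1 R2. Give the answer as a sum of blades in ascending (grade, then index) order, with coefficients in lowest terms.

Distribute over the terms of R1 (each basis-blade product reordered to ascending indices, repeated generators contracted through their squares):
(-\frac{40}{3}) R2 = -\frac{2080}{27} - \frac{2320}{27} e_{12}
(-\frac{11}{6} e_{12}) R2 = -\frac{319}{27} - \frac{286}{27} e_{12}
Summing the partial products and collecting blades:
Answer: -\frac{2399}{27} - \frac{2606}{27} e_{12}


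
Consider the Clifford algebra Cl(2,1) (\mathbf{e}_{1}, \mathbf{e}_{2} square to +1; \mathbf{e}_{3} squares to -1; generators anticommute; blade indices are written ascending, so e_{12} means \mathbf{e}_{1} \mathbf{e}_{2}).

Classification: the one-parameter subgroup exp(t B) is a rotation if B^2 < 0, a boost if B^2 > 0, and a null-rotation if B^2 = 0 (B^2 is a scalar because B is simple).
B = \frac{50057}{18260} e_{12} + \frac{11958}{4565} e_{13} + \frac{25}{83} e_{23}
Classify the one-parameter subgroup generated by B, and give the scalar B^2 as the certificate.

B^2 term by term: the squares give (\frac{50057}{18260})^2*(e_{12})^2 + (\frac{11958}{4565})^2*(e_{13})^2 + (\frac{25}{83})^2*(e_{23})^2 = \frac{2505703249}{333427600}*(-1) + \frac{142993764}{20839225}*(+1) + \frac{625}{6889}*(+1) = -\frac{9}{16} (each basis 2-blade squares to minus the product of its generators' squares); cross terms between blades sharing an index anticommute and cancel. So B^2 = -\frac{9}{16}.
Answer: rotation, certificate B^2 = -\frac{9}{16}. Why this suffices: the scalar -\frac{9}{16} survives any versor conjugation, so its sign alone determines the class however B is presented.


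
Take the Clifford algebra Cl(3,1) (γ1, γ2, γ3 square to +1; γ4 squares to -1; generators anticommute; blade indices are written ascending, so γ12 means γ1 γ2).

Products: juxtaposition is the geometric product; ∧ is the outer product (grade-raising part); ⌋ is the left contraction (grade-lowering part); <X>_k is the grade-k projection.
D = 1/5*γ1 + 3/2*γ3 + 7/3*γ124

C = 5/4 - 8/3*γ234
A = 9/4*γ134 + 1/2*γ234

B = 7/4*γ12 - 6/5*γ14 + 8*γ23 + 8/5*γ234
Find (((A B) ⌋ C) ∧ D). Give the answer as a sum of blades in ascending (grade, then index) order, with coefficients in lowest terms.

step 1: 4/5 + 27/10*γ3 - 4*γ4 + 18/5*γ12 - 3/5*γ123 - 18*γ124 - 7/8*γ134 + 63/16*γ234
step 2: -19/2 - 32/3*γ23 + 36/5*γ24 - 32/15*γ234
step 3: -19/10*γ1 - 57/4*γ3 - 32/15*γ123 - 3109/150*γ124 - 54/5*γ234 + 32/75*γ1234
Answer: -19/10*γ1 - 57/4*γ3 - 32/15*γ123 - 3109/150*γ124 - 54/5*γ234 + 32/75*γ1234


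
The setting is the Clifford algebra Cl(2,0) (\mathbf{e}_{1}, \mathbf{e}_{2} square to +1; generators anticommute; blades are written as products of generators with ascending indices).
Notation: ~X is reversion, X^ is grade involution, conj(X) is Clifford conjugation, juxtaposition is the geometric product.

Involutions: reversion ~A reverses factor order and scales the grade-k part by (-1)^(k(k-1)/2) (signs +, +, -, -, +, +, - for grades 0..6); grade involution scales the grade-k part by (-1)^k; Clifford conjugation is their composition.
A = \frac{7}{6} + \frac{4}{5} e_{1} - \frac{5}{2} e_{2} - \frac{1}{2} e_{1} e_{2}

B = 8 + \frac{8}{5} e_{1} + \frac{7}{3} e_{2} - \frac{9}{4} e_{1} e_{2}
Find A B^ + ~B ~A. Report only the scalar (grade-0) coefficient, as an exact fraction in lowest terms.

first term: \frac{7657}{600} + \frac{3}{40} e_{1} - \frac{2279}{90} e_{2} - \frac{1499}{120} e_{1} e_{2}
second term: \frac{731}{200} + \frac{59}{40} e_{1} - \frac{329}{18} e_{2} + \frac{91}{120} e_{1} e_{2}
Answer: \frac{197}{12}


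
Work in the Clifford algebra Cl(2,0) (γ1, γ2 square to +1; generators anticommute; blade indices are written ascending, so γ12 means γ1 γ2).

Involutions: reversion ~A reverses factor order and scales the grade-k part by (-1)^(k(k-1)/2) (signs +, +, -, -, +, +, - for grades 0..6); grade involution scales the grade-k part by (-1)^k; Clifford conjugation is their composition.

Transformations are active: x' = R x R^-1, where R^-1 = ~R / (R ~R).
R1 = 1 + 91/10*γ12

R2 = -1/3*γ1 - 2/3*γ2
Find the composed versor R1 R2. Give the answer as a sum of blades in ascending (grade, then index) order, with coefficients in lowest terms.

Distribute over the terms of R1 (each basis-blade product reordered to ascending indices, repeated generators contracted through their squares):
(1) R2 = -1/3*γ1 - 2/3*γ2
(91/10*γ12) R2 = -91/15*γ1 + 91/30*γ2
Summing the partial products and collecting blades:
Answer: -32/5*γ1 + 71/30*γ2


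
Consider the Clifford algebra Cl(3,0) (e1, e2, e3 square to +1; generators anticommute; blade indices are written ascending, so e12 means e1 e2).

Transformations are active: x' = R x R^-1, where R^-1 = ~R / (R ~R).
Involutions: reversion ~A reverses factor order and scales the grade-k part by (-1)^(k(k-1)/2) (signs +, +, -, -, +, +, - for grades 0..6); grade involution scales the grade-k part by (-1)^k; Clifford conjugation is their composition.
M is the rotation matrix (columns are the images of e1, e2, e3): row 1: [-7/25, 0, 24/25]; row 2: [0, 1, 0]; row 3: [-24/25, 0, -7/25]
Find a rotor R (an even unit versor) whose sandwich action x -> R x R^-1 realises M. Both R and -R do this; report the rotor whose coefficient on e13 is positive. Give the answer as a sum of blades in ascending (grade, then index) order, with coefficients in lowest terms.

Method: write R = a + b12*e12 + b13*e13 + b23*e23 with a^2 + b12^2 + b13^2 + b23^2 = 1 (so R^-1 = ~R). Expanding the columns R e_j ~R gives tr M = 4a^2 - 1 and, from the antisymmetric part, M21 - M12 = -4a*b12, M13 - M31 = 4a*b13, M32 - M23 = -4a*b23.
Here tr M = 11/25, so a^2 = (1 + tr M)/4 = 9/25 and a = ±3/5. Taking a = 3/5: M21 - M12 = 0, M13 - M31 = 48/25, M32 - M23 = 0, giving b12 = 0, b13 = 4/5, b23 = 0, i.e. R = 3/5 + 4/5*e13.
Its e13 coefficient is already positive.
Answer: 3/5 + 4/5*e13. Recall the cover is two-to-one: with M of trace 11/25, both preimages act alike, and the stated e13 sign chooses the sheet.


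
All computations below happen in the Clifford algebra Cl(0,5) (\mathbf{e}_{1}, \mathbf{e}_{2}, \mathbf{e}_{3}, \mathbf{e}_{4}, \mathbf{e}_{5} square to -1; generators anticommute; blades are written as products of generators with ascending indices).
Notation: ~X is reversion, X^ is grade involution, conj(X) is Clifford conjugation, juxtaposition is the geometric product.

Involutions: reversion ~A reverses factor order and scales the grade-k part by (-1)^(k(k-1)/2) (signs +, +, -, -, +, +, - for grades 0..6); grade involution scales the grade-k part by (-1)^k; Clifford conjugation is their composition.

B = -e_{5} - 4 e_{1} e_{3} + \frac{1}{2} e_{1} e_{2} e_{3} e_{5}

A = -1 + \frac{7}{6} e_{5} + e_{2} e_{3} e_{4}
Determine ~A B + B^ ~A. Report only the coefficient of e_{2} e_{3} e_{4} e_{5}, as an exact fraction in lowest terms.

first term: \frac{7}{6} + e_{5} + 4 e_{1} e_{3} + \frac{7}{12} e_{1} e_{2} e_{3} - 4 e_{1} e_{2} e_{4} - \frac{14}{3} e_{1} e_{3} e_{5} - \frac{1}{2} e_{1} e_{4} e_{5} - \frac{1}{2} e_{1} e_{2} e_{3} e_{5} + e_{2} e_{3} e_{4} e_{5}
second term: -\frac{7}{6} - e_{5} + 4 e_{1} e_{3} - \frac{7}{12} e_{1} e_{2} e_{3} + 4 e_{1} e_{2} e_{4} - \frac{14}{3} e_{1} e_{3} e_{5} - \frac{1}{2} e_{1} e_{4} e_{5} - \frac{1}{2} e_{1} e_{2} e_{3} e_{5} + e_{2} e_{3} e_{4} e_{5}
Answer: 2


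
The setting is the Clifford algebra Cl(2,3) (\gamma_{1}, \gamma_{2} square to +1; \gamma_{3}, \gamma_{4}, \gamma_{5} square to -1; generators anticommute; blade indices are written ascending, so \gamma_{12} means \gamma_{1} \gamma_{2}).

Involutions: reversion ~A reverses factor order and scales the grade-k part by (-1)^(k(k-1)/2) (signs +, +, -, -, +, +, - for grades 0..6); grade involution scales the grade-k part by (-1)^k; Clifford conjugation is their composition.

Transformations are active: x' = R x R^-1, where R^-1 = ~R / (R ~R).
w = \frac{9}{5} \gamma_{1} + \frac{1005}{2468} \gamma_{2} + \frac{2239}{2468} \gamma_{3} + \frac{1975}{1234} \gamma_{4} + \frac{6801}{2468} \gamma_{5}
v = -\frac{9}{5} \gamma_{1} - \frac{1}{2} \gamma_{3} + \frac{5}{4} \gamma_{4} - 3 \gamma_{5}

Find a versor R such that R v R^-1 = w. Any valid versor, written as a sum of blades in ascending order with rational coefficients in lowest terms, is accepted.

Here q(v) = q(w) = -\frac{3029}{400}; the classical choice R = v + w = \frac{1005}{2468} \gamma_{2} + \frac{1005}{2468} \gamma_{3} + \frac{7035}{2468} \gamma_{4} - \frac{603}{2468} \gamma_{5} then realises v -> w under the sandwich.
Answer: \frac{1005}{2468} \gamma_{2} + \frac{1005}{2468} \gamma_{3} + \frac{7035}{2468} \gamma_{4} - \frac{603}{2468} \gamma_{5}


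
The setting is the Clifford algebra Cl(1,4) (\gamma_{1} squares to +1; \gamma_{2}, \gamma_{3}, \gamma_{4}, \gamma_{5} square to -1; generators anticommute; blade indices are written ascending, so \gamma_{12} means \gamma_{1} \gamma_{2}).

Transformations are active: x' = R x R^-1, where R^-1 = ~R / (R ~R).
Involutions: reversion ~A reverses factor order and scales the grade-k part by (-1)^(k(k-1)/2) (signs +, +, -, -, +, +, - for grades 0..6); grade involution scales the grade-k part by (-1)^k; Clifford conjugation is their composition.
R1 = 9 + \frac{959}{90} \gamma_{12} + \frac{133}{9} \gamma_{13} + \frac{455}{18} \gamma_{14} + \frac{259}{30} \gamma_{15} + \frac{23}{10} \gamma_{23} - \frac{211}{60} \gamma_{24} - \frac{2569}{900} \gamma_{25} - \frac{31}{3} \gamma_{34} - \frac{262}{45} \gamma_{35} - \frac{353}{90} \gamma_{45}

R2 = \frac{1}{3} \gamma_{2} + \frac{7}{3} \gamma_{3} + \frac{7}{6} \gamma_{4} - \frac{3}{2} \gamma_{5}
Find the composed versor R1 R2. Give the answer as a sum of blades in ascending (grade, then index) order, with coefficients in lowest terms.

Distribute over the terms of R2 (each basis-blade product reordered to ascending indices, repeated generators contracted through their squares):
R1 (\frac{1}{3} \gamma_{2}) = -\frac{959}{270} \gamma_{1} + 3 \gamma_{2} + \frac{23}{30} \gamma_{3} - \frac{211}{180} \gamma_{4} - \frac{2569}{2700} \gamma_{5} - \frac{133}{27} \gamma_{123} - \frac{455}{54} \gamma_{124} - \frac{259}{90} \gamma_{125} - \frac{31}{9} \gamma_{234} - \frac{262}{135} \gamma_{235} - \frac{353}{270} \gamma_{245}
R1 (\frac{7}{3} \gamma_{3}) = -\frac{931}{27} \gamma_{1} - \frac{161}{30} \gamma_{2} + 21 \gamma_{3} - \frac{217}{9} \gamma_{4} - \frac{1834}{135} \gamma_{5} + \frac{6713}{270} \gamma_{123} - \frac{3185}{54} \gamma_{134} - \frac{1813}{90} \gamma_{135} + \frac{1477}{180} \gamma_{234} + \frac{17983}{2700} \gamma_{235} - \frac{2471}{270} \gamma_{345}
R1 (\frac{7}{6} \gamma_{4}) = -\frac{3185}{108} \gamma_{1} + \frac{1477}{360} \gamma_{2} + \frac{217}{18} \gamma_{3} + \frac{21}{2} \gamma_{4} - \frac{2471}{540} \gamma_{5} + \frac{6713}{540} \gamma_{124} + \frac{931}{54} \gamma_{134} - \frac{1813}{180} \gamma_{145} + \frac{161}{60} \gamma_{234} + \frac{17983}{5400} \gamma_{245} + \frac{917}{135} \gamma_{345}
R1 (-\frac{3}{2} \gamma_{5}) = \frac{259}{20} \gamma_{1} - \frac{2569}{600} \gamma_{2} - \frac{131}{15} \gamma_{3} - \frac{353}{60} \gamma_{4} - \frac{27}{2} \gamma_{5} - \frac{959}{60} \gamma_{125} - \frac{133}{6} \gamma_{135} - \frac{455}{12} \gamma_{145} - \frac{69}{20} \gamma_{235} + \frac{211}{40} \gamma_{245} + \frac{31}{2} \gamma_{345}
Summing the partial products and collecting blades:
Answer: -\frac{2947}{54} \gamma_{1} - \frac{2291}{900} \gamma_{2} + \frac{1129}{45} \gamma_{3} - \frac{62}{3} \gamma_{4} - \frac{44027}{1350} \gamma_{5} + \frac{5383}{270} \gamma_{123} + \frac{721}{180} \gamma_{124} - \frac{679}{36} \gamma_{125} - \frac{1127}{27} \gamma_{134} - \frac{1904}{45} \gamma_{135} - \frac{4319}{90} \gamma_{145} + \frac{67}{9} \gamma_{234} + \frac{857}{675} \gamma_{235} + \frac{1642}{225} \gamma_{245} + \frac{1774}{135} \gamma_{345}
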